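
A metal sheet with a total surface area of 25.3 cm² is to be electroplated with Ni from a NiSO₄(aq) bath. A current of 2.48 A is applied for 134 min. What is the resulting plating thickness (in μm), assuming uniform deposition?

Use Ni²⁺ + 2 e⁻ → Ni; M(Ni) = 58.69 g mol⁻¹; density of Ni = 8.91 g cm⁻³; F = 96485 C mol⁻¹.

269 μm

Q = I·t = 2.480 × 8040.0 = 19940 C; n(e⁻) = 0.2067 mol.
n(Ni) = n(e⁻)/2 = 0.1033 mol, so m = 0.1033 × 58.69 = 6.064 g.
Volume = m/ρ = 6.064 / 8.91 = 0.6806 cm³.
Thickness = V/A = 0.6806 / 25.3 = 0.0269 cm = 269 μm.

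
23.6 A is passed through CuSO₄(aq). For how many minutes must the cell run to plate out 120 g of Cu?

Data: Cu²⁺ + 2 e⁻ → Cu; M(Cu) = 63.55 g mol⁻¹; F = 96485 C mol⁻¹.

257 min

n(Cu) = m/M = 120 / 63.55 = 1.888 mol.
Each Cu atom requires 2 electrons, so n(e⁻) = 2 × 1.888 = 3.777 mol.
Q = n(e⁻)·F = 3.777 × 96485 = 364400 C.
t = Q/I = 364400 / 23.60 A = 15440 s = 257 min.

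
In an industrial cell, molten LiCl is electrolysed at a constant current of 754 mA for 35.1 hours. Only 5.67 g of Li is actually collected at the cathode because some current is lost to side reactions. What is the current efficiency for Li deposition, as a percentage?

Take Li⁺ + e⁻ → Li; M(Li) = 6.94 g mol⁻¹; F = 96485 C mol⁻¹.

Q = I·t = 0.7540 × 126360 = 95280 C; n(e⁻) = 95280/96485 = 0.9875 mol.
Theoretical n(Li) = n(e⁻)/1 = 0.9875 mol, i.e. m_theo = 0.9875 × 6.94 = 6.853 g.
Efficiency = m_actual / m_theo = 5.67 / 6.853 = 82.7 %.

82.7 %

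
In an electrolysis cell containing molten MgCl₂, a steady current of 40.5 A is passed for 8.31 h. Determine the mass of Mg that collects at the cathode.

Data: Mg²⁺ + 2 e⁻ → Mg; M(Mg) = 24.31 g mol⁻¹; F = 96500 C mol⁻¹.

153 g

Q = I·t = 40.50 A × 29916 s = 1212000 C.
n(e⁻) = Q/F = 1212000 / 96500 = 12.56 mol.
Mg²⁺ + 2 e⁻ → Mg, so n(Mg) = n(e⁻)/2 = 6.278 mol.
m = n·M = 6.278 × 24.31 = 153 g.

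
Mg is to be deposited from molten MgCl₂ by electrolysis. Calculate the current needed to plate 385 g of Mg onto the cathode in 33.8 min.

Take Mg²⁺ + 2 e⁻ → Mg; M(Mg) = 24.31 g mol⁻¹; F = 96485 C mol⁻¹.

n(Mg) = 385 / 24.31 = 15.84 mol.
n(e⁻) = 2 × 15.84 = 31.67 mol.
Q = n(e⁻)·F = 31.67 × 96485 = 3056000 C.
I = Q/t = 3056000 / 2028.0 s = 1510 A.

1510 A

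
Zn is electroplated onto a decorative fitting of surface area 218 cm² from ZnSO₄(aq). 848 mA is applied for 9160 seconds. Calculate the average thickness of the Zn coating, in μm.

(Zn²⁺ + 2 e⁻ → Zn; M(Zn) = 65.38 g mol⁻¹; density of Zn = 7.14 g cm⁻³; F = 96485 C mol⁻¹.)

Q = I·t = 0.8480 × 9160.0 = 7768 C; n(e⁻) = 0.08051 mol.
n(Zn) = n(e⁻)/2 = 0.04025 mol, so m = 0.04025 × 65.38 = 2.632 g.
Volume = m/ρ = 2.632 / 7.14 = 0.3686 cm³.
Thickness = V/A = 0.3686 / 218 = 0.00169 cm = 16.9 μm.

16.9 μm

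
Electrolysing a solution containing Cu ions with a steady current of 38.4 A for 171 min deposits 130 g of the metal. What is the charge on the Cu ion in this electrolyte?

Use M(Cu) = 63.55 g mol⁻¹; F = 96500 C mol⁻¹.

Q = I·t = 38.40 A × 10260 s = 394000 C, so n(e⁻) = 394000/96500 = 4.083 mol.
n(Cu) deposited = 130 / 63.55 = 2.046 mol.
Electrons per atom = n(e⁻)/n(Cu) = 4.083 / 2.046 = 2.00 ≈ 2, so the ion is Cu²⁺.

+2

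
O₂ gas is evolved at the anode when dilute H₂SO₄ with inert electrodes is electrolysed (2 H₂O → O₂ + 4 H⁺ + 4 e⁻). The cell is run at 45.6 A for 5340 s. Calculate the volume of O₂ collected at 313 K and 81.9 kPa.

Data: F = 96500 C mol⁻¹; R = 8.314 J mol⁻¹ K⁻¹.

20.0 L

Q = I·t = 45.60 A × 5340.0 s = 243500 C.
n(e⁻) = Q/F = 243500 / 96500 = 2.523 mol.
4 electrons are transferred per O₂ molecule, so n(O₂) = 2.523 / 4 = 0.6308 mol.
V = nRT/P = (0.6308 × 8.314 × 313) / (81.9 × 10³ Pa) = 0.0200 m³ = 20.0 L.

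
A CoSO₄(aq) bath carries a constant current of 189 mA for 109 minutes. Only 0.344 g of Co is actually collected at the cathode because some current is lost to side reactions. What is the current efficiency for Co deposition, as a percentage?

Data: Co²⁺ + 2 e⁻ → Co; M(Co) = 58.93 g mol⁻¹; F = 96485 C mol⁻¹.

91.1 %

Q = I·t = 0.1890 × 6540.0 = 1236 C; n(e⁻) = 1236/96485 = 0.01281 mol.
Theoretical n(Co) = n(e⁻)/2 = 0.006405 mol, i.e. m_theo = 0.006405 × 58.93 = 0.3775 g.
Efficiency = m_actual / m_theo = 0.344 / 0.3775 = 91.1 %.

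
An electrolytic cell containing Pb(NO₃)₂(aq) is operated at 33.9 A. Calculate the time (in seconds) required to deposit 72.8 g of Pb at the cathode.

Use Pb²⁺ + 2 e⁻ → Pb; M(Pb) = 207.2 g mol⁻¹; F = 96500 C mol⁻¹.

2000 s

n(Pb) = m/M = 72.8 / 207.2 = 0.3514 mol.
Each Pb atom requires 2 electrons, so n(e⁻) = 2 × 0.3514 = 0.7027 mol.
Q = n(e⁻)·F = 0.7027 × 96500 = 67810 C.
t = Q/I = 67810 / 33.90 A = 2000 s.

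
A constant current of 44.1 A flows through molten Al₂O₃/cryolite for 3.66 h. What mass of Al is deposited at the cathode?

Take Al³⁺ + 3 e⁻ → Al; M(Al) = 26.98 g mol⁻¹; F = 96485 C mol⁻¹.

Q = I·t = 44.10 A × 13176 s = 581100 C.
n(e⁻) = Q/F = 581100 / 96485 = 6.022 mol.
Al³⁺ + 3 e⁻ → Al, so n(Al) = n(e⁻)/3 = 2.007 mol.
m = n·M = 2.007 × 26.98 = 54.2 g.

54.2 g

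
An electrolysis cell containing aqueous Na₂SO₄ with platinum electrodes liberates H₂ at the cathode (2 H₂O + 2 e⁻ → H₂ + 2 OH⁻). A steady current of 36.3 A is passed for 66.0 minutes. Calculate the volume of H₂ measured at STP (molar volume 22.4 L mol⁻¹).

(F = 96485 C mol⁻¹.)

16.7 L

Q = I·t = 36.30 A × 3960.0 s = 143700 C.
n(e⁻) = Q/F = 143700 / 96485 = 1.490 mol.
2 electrons are transferred per H₂ molecule, so n(H₂) = 1.490 / 2 = 0.7449 mol.
V = n × V_m = 0.7449 × 22.4 = 16.7 L.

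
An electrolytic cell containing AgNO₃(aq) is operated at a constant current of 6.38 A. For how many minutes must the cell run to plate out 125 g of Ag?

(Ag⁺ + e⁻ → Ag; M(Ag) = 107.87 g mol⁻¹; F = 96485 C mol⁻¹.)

292 min

n(Ag) = m/M = 125 / 107.87 = 1.159 mol.
Each Ag atom requires 1 electron, so n(e⁻) = 1 × 1.159 = 1.159 mol.
Q = n(e⁻)·F = 1.159 × 96485 = 111800 C.
t = Q/I = 111800 / 6.380 A = 17520 s = 292 min.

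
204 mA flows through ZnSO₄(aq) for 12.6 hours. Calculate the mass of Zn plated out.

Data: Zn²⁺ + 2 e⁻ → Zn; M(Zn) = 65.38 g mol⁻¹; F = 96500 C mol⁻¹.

Q = I·t = 0.2040 A × 45360 s = 9253 C.
n(e⁻) = Q/F = 9253 / 96500 = 0.09589 mol.
Zn²⁺ + 2 e⁻ → Zn, so n(Zn) = n(e⁻)/2 = 0.04795 mol.
m = n·M = 0.04795 × 65.38 = 3.13 g.

3.13 g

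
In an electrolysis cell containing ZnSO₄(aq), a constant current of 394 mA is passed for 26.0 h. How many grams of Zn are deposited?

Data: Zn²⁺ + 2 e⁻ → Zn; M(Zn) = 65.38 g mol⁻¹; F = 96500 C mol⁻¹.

12.5 g

Q = I·t = 0.3940 A × 93600 s = 36880 C.
n(e⁻) = Q/F = 36880 / 96500 = 0.3822 mol.
Zn²⁺ + 2 e⁻ → Zn, so n(Zn) = n(e⁻)/2 = 0.1911 mol.
m = n·M = 0.1911 × 65.38 = 12.5 g.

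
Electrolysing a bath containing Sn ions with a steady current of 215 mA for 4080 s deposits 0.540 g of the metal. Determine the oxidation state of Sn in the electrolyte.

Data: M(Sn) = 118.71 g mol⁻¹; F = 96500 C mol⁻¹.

+2

Q = I·t = 0.2150 A × 4080.0 s = 877.2 C, so n(e⁻) = 877.2/96500 = 0.009090 mol.
n(Sn) deposited = 0.540 / 118.71 = 0.004549 mol.
Electrons per atom = n(e⁻)/n(Sn) = 0.009090 / 0.004549 = 2.00 ≈ 2, so the ion is Sn²⁺.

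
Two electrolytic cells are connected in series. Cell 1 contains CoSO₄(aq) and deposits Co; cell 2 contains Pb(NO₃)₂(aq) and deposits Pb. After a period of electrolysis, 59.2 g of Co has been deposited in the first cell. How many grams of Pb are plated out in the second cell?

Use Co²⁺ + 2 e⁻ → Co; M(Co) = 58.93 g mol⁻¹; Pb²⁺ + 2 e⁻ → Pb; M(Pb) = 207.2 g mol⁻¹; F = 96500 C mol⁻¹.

n(Co) = 59.2 / 58.93 = 1.005 mol.
Since Co²⁺ + 2 e⁻ → Co, n(e⁻) passed = 2 × 1.005 = 2.009 mol.
Cells in series carry the same charge, so the same 2.009 mol of electrons passes through cell 2.
Pb²⁺ + 2 e⁻ → Pb, so n(Pb) = 2.009 / 2 = 1.005 mol.
m(Pb) = 1.005 × 207.2 = 208 g.

208 g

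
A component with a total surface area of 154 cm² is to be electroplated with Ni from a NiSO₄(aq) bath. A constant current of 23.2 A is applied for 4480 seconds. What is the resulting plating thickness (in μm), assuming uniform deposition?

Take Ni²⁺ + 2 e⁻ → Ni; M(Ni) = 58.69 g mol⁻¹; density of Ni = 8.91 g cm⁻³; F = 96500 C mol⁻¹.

Q = I·t = 23.20 × 4480.0 = 103900 C; n(e⁻) = 1.077 mol.
n(Ni) = n(e⁻)/2 = 0.5385 mol, so m = 0.5385 × 58.69 = 31.61 g.
Volume = m/ρ = 31.61 / 8.91 = 3.547 cm³.
Thickness = V/A = 3.547 / 154 = 0.0230 cm = 230 μm.

230 μm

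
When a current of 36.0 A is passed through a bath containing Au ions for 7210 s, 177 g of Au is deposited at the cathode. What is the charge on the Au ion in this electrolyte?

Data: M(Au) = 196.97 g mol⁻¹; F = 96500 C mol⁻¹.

Q = I·t = 36.00 A × 7210.0 s = 259600 C, so n(e⁻) = 259600/96500 = 2.690 mol.
n(Au) deposited = 177 / 196.97 = 0.8986 mol.
Electrons per atom = n(e⁻)/n(Au) = 2.690 / 0.8986 = 2.99 ≈ 3, so the ion is Au³⁺.

+3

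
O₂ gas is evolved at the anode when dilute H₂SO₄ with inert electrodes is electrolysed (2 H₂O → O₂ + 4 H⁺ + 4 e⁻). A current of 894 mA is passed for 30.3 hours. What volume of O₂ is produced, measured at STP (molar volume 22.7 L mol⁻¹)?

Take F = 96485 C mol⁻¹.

5.74 L

Q = I·t = 0.8940 A × 109080 s = 97520 C.
n(e⁻) = Q/F = 97520 / 96485 = 1.011 mol.
4 electrons are transferred per O₂ molecule, so n(O₂) = 1.011 / 4 = 0.2527 mol.
V = n × V_m = 0.2527 × 22.7 = 5.74 L.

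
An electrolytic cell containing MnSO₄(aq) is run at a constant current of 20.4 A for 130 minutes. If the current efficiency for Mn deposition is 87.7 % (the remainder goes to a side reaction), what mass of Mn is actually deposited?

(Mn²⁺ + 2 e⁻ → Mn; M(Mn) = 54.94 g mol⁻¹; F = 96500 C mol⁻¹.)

39.7 g

Q = I·t = 20.40 × 7800.0 = 159100 C.
n(e⁻) = 159100/96500 = 1.649 mol; theoretically n(Mn) = 1.649/2 = 0.8245 mol, m_theo = 45.30 g.
At 87.7 % efficiency, m_actual = 0.877 × 45.30 = 39.7 g.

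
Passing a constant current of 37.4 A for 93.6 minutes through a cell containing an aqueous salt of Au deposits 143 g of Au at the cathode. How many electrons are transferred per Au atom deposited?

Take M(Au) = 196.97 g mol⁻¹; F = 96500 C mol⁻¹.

3

Q = I·t = 37.40 A × 5616.0 s = 210000 C, so n(e⁻) = 210000/96500 = 2.177 mol.
n(Au) deposited = 143 / 196.97 = 0.7260 mol.
Electrons per atom = n(e⁻)/n(Au) = 2.177 / 0.7260 = 3.00 ≈ 3, so the ion is Au³⁺.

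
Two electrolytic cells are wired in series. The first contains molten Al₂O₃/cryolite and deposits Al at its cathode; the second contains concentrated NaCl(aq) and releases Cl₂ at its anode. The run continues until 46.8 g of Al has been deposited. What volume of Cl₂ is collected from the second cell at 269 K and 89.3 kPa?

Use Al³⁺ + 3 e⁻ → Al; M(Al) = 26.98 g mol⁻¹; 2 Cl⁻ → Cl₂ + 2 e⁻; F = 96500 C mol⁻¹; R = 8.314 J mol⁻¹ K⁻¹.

n(Al) = 46.8 / 26.98 = 1.735 mol, so n(e⁻) = 3 × 1.735 = 5.204 mol.
The cells are in series, so the same 5.204 mol of electrons passes through the second cell.
2 Cl⁻ → Cl₂ + 2 e⁻ — 2 mol e⁻ per mol Cl₂, so n(Cl₂) = 5.204/2 = 2.602 mol.
V = nRT/P = (2.602 × 8.314 × 269) / (89.3 × 10³) = 0.0652 m³ = 65.2 L.

65.2 L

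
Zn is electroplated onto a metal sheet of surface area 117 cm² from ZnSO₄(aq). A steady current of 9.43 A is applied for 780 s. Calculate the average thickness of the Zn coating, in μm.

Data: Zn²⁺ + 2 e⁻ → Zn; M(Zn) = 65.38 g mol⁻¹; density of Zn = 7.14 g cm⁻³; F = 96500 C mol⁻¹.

Q = I·t = 9.430 × 780.00 = 7355 C; n(e⁻) = 0.07622 mol.
n(Zn) = n(e⁻)/2 = 0.03811 mol, so m = 0.03811 × 65.38 = 2.492 g.
Volume = m/ρ = 2.492 / 7.14 = 0.3490 cm³.
Thickness = V/A = 0.3490 / 117 = 0.00298 cm = 29.8 μm.

29.8 μm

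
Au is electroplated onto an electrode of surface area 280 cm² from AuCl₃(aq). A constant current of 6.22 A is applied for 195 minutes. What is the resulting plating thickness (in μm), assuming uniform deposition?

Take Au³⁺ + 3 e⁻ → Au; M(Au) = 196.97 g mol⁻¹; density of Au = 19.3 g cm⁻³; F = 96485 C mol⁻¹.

Q = I·t = 6.220 × 11700 = 72770 C; n(e⁻) = 0.7543 mol.
n(Au) = n(e⁻)/3 = 0.2514 mol, so m = 0.2514 × 196.97 = 49.52 g.
Volume = m/ρ = 49.52 / 19.3 = 2.566 cm³.
Thickness = V/A = 2.566 / 280 = 0.00916 cm = 91.6 μm.

91.6 μm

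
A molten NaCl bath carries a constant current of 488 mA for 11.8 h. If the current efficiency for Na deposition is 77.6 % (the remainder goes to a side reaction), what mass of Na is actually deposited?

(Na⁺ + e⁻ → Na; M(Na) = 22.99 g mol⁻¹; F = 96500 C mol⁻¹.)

3.83 g

Q = I·t = 0.4880 × 42480 = 20730 C.
n(e⁻) = 20730/96500 = 0.2148 mol; theoretically n(Na) = 0.2148/1 = 0.2148 mol, m_theo = 4.939 g.
At 77.6 % efficiency, m_actual = 0.776 × 4.939 = 3.83 g.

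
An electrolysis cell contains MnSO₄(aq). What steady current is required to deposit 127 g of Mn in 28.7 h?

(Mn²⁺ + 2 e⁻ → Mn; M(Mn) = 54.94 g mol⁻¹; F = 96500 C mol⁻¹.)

n(Mn) = 127 / 54.94 = 2.312 mol.
n(e⁻) = 2 × 2.312 = 4.623 mol.
Q = n(e⁻)·F = 4.623 × 96500 = 446100 C.
I = Q/t = 446100 / 103320 s = 4.32 A.

4.32 A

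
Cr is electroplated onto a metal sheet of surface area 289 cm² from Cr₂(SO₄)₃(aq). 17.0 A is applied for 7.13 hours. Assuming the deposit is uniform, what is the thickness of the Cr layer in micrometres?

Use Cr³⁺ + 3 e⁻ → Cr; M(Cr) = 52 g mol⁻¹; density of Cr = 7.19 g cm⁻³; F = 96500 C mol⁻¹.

377 μm

Q = I·t = 17.00 × 25668 = 436400 C; n(e⁻) = 4.522 mol.
n(Cr) = n(e⁻)/3 = 1.507 mol, so m = 1.507 × 52 = 78.38 g.
Volume = m/ρ = 78.38 / 7.19 = 10.90 cm³.
Thickness = V/A = 10.90 / 289 = 0.0377 cm = 377 μm.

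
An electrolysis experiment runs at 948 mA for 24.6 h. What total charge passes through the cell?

84000 C

Q = I·t = 0.9480 A × 88560 s = 84000 C.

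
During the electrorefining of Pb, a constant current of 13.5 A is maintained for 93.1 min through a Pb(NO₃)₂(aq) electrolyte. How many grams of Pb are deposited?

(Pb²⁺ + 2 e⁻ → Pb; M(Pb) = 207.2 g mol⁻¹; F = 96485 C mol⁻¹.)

81.0 g

Q = I·t = 13.50 A × 5586.0 s = 75410 C.
n(e⁻) = Q/F = 75410 / 96485 = 0.7816 mol.
Pb²⁺ + 2 e⁻ → Pb, so n(Pb) = n(e⁻)/2 = 0.3908 mol.
m = n·M = 0.3908 × 207.2 = 81.0 g.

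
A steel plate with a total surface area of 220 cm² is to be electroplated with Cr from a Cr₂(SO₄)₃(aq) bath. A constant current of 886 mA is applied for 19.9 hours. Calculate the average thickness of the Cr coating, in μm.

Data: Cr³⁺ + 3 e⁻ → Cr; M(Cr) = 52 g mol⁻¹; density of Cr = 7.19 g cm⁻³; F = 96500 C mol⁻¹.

72.1 μm

Q = I·t = 0.8860 × 71640 = 63470 C; n(e⁻) = 0.6578 mol.
n(Cr) = n(e⁻)/3 = 0.2193 mol, so m = 0.2193 × 52 = 11.40 g.
Volume = m/ρ = 11.40 / 7.19 = 1.586 cm³.
Thickness = V/A = 1.586 / 220 = 0.00721 cm = 72.1 μm.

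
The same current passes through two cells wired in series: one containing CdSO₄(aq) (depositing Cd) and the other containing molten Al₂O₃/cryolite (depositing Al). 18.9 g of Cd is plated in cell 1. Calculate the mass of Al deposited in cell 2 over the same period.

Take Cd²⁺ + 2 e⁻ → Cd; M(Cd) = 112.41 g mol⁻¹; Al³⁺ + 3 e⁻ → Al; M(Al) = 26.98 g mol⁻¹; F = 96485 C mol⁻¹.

3.02 g

n(Cd) = 18.9 / 112.41 = 0.1681 mol.
Since Cd²⁺ + 2 e⁻ → Cd, n(e⁻) passed = 2 × 0.1681 = 0.3363 mol.
Cells in series carry the same charge, so the same 0.3363 mol of electrons passes through cell 2.
Al³⁺ + 3 e⁻ → Al, so n(Al) = 0.3363 / 3 = 0.1121 mol.
m(Al) = 0.1121 × 26.98 = 3.02 g.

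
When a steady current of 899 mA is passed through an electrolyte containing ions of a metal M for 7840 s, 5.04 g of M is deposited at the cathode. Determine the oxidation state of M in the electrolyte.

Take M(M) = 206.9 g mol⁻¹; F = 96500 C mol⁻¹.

+3

Q = I·t = 0.8990 A × 7840.0 s = 7048 C, so n(e⁻) = 7048/96500 = 0.07304 mol.
n(M) deposited = 5.04 / 206.9 = 0.02436 mol.
Electrons per atom = n(e⁻)/n(M) = 0.07304 / 0.02436 = 3.00 ≈ 3, so the ion is M³⁺.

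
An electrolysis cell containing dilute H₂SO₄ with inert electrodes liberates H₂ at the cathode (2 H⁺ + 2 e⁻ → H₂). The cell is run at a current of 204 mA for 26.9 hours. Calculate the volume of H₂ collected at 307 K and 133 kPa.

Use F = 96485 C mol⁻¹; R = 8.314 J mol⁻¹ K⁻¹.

Q = I·t = 0.2040 A × 96840 s = 19760 C.
n(e⁻) = Q/F = 19760 / 96485 = 0.2048 mol.
2 electrons are transferred per H₂ molecule, so n(H₂) = 0.2048 / 2 = 0.1024 mol.
V = nRT/P = (0.1024 × 8.314 × 307) / (133 × 10³ Pa) = 0.00196 m³ = 1.96 L.

1.96 L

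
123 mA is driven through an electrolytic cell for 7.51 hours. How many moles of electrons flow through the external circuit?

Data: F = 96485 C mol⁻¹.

0.0345 mol

Q = I·t = 0.1230 A × 27036 s = 3325 C.
n(e⁻) = Q/F = 3325 / 96485 = 0.0345 mol.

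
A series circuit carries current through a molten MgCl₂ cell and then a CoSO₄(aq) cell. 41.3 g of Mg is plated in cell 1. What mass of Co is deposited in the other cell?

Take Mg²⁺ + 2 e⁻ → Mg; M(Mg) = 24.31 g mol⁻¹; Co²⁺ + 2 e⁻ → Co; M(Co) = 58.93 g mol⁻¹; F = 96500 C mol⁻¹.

n(Mg) = 41.3 / 24.31 = 1.699 mol.
Since Mg²⁺ + 2 e⁻ → Mg, n(e⁻) passed = 2 × 1.699 = 3.398 mol.
Cells in series carry the same charge, so the same 3.398 mol of electrons passes through cell 2.
Co²⁺ + 2 e⁻ → Co, so n(Co) = 3.398 / 2 = 1.699 mol.
m(Co) = 1.699 × 58.93 = 100 g.

100 g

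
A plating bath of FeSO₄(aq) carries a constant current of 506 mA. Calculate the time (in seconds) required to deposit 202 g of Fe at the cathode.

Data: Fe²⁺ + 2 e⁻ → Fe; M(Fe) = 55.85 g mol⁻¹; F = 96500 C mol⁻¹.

1.38 × 10⁶ s

n(Fe) = m/M = 202 / 55.85 = 3.617 mol.
Each Fe atom requires 2 electrons, so n(e⁻) = 2 × 3.617 = 7.234 mol.
Q = n(e⁻)·F = 7.234 × 96500 = 698000 C.
t = Q/I = 698000 / 0.5060 A = 1380000 s.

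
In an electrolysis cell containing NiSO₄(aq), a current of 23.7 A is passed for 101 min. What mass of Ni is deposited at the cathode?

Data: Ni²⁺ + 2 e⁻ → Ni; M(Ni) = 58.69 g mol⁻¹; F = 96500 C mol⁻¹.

43.7 g

Q = I·t = 23.70 A × 6060.0 s = 143600 C.
n(e⁻) = Q/F = 143600 / 96500 = 1.488 mol.
Ni²⁺ + 2 e⁻ → Ni, so n(Ni) = n(e⁻)/2 = 0.7442 mol.
m = n·M = 0.7442 × 58.69 = 43.7 g.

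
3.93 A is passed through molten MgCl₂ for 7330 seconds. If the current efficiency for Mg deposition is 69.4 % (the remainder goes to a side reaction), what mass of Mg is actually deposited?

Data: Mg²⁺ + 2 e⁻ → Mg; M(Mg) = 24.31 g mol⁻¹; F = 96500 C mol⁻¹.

2.52 g

Q = I·t = 3.930 × 7330.0 = 28810 C.
n(e⁻) = 28810/96500 = 0.2985 mol; theoretically n(Mg) = 0.2985/2 = 0.1493 mol, m_theo = 3.628 g.
At 69.4 % efficiency, m_actual = 0.694 × 3.628 = 2.52 g.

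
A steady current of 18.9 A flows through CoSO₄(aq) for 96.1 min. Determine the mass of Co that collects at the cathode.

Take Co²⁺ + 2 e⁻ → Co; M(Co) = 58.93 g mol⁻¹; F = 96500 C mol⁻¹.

Q = I·t = 18.90 A × 5766.0 s = 109000 C.
n(e⁻) = Q/F = 109000 / 96500 = 1.129 mol.
Co²⁺ + 2 e⁻ → Co, so n(Co) = n(e⁻)/2 = 0.5646 mol.
m = n·M = 0.5646 × 58.93 = 33.3 g.

33.3 g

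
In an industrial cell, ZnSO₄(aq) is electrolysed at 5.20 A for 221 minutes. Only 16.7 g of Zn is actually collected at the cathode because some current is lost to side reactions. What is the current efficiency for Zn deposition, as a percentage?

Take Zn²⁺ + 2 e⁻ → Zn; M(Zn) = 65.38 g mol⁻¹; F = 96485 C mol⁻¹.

Q = I·t = 5.200 × 13260 = 68950 C; n(e⁻) = 68950/96485 = 0.7146 mol.
Theoretical n(Zn) = n(e⁻)/2 = 0.3573 mol, i.e. m_theo = 0.3573 × 65.38 = 23.36 g.
Efficiency = m_actual / m_theo = 16.7 / 23.36 = 71.5 %.

71.5 %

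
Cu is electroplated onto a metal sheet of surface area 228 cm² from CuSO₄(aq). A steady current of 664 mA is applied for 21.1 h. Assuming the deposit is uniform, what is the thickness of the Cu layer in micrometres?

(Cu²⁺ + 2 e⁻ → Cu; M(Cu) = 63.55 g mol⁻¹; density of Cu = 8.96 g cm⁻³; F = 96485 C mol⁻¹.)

Q = I·t = 0.6640 × 75960 = 50440 C; n(e⁻) = 0.5227 mol.
n(Cu) = n(e⁻)/2 = 0.2614 mol, so m = 0.2614 × 63.55 = 16.61 g.
Volume = m/ρ = 16.61 / 8.96 = 1.854 cm³.
Thickness = V/A = 1.854 / 228 = 0.00813 cm = 81.3 μm.

81.3 μm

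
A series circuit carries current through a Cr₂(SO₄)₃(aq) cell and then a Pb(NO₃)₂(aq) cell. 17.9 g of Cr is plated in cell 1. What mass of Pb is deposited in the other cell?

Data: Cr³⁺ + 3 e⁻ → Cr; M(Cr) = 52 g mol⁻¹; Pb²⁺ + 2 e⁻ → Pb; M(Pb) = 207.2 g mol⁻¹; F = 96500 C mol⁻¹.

n(Cr) = 17.9 / 52 = 0.3442 mol.
Since Cr³⁺ + 3 e⁻ → Cr, n(e⁻) passed = 3 × 0.3442 = 1.033 mol.
Cells in series carry the same charge, so the same 1.033 mol of electrons passes through cell 2.
Pb²⁺ + 2 e⁻ → Pb, so n(Pb) = 1.033 / 2 = 0.5163 mol.
m(Pb) = 0.5163 × 207.2 = 107 g.

107 g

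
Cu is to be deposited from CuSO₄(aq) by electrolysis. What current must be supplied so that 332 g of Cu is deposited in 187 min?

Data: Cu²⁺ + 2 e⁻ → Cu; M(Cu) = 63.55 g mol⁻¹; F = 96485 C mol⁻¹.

n(Cu) = 332 / 63.55 = 5.224 mol.
n(e⁻) = 2 × 5.224 = 10.45 mol.
Q = n(e⁻)·F = 10.45 × 96485 = 1008000 C.
I = Q/t = 1008000 / 11220 s = 89.9 A.

89.9 A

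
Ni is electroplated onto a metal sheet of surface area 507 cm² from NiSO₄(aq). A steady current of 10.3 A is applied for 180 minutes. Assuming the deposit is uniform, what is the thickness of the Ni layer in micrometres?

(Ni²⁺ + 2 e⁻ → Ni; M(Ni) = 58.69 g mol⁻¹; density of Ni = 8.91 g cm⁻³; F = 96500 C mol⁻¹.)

Q = I·t = 10.30 × 10800 = 111200 C; n(e⁻) = 1.153 mol.
n(Ni) = n(e⁻)/2 = 0.5764 mol, so m = 0.5764 × 58.69 = 33.83 g.
Volume = m/ρ = 33.83 / 8.91 = 3.797 cm³.
Thickness = V/A = 3.797 / 507 = 0.00749 cm = 74.9 μm.

74.9 μm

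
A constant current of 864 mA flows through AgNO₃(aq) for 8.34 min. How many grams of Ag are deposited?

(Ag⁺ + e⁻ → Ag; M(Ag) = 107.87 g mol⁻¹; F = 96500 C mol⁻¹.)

Q = I·t = 0.8640 A × 500.40 s = 432.3 C.
n(e⁻) = Q/F = 432.3 / 96500 = 0.004480 mol.
Ag⁺ + e⁻ → Ag, so n(Ag) = n(e⁻)/1 = 0.004480 mol.
m = n·M = 0.004480 × 107.87 = 0.483 g.

0.483 g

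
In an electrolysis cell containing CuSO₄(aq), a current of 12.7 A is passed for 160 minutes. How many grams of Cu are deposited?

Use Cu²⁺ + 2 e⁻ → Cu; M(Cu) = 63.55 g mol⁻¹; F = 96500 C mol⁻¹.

Q = I·t = 12.70 A × 9600.0 s = 121900 C.
n(e⁻) = Q/F = 121900 / 96500 = 1.263 mol.
Cu²⁺ + 2 e⁻ → Cu, so n(Cu) = n(e⁻)/2 = 0.6317 mol.
m = n·M = 0.6317 × 63.55 = 40.1 g.

40.1 g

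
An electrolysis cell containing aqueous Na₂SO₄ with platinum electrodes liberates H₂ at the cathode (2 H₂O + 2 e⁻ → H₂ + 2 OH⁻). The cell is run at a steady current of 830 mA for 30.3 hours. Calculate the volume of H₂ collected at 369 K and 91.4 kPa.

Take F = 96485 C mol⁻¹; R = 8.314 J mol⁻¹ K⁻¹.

Q = I·t = 0.8300 A × 109080 s = 90540 C.
n(e⁻) = Q/F = 90540 / 96485 = 0.9383 mol.
2 electrons are transferred per H₂ molecule, so n(H₂) = 0.9383 / 2 = 0.4692 mol.
V = nRT/P = (0.4692 × 8.314 × 369) / (91.4 × 10³ Pa) = 0.0157 m³ = 15.7 L.

15.7 L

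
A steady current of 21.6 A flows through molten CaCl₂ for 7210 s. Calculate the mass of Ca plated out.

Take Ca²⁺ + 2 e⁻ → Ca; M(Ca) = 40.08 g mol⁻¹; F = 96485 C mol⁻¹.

Q = I·t = 21.60 A × 7210.0 s = 155700 C.
n(e⁻) = Q/F = 155700 / 96485 = 1.614 mol.
Ca²⁺ + 2 e⁻ → Ca, so n(Ca) = n(e⁻)/2 = 0.8070 mol.
m = n·M = 0.8070 × 40.08 = 32.3 g.

32.3 g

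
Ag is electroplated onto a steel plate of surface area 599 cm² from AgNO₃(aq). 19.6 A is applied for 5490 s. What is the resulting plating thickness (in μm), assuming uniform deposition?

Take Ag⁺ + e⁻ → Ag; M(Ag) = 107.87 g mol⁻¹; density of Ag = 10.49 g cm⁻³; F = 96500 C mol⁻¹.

191 μm

Q = I·t = 19.60 × 5490.0 = 107600 C; n(e⁻) = 1.115 mol.
n(Ag) = n(e⁻)/1 = 1.115 mol, so m = 1.115 × 107.87 = 120.3 g.
Volume = m/ρ = 120.3 / 10.49 = 11.47 cm³.
Thickness = V/A = 11.47 / 599 = 0.0191 cm = 191 μm.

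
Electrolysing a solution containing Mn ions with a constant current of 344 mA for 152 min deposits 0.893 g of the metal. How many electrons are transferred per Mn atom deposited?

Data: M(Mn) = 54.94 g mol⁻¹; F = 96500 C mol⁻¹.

2

Q = I·t = 0.3440 A × 9120.0 s = 3137 C, so n(e⁻) = 3137/96500 = 0.03251 mol.
n(Mn) deposited = 0.893 / 54.94 = 0.01625 mol.
Electrons per atom = n(e⁻)/n(Mn) = 0.03251 / 0.01625 = 2.00 ≈ 2, so the ion is Mn²⁺.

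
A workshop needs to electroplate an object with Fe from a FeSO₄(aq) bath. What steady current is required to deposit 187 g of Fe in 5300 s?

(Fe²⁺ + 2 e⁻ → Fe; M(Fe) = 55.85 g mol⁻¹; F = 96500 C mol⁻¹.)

n(Fe) = 187 / 55.85 = 3.348 mol.
n(e⁻) = 2 × 3.348 = 6.697 mol.
Q = n(e⁻)·F = 6.697 × 96500 = 646200 C.
I = Q/t = 646200 / 5300.0 s = 122 A.

122 A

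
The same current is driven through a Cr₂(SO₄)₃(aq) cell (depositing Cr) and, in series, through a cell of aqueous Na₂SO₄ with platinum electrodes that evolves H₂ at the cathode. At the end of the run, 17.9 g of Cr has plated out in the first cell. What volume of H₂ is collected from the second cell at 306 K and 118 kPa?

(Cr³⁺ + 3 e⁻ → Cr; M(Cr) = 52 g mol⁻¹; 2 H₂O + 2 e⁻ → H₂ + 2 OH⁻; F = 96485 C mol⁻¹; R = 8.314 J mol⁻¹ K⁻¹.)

11.1 L

n(Cr) = 17.9 / 52 = 0.3442 mol, so n(e⁻) = 3 × 0.3442 = 1.033 mol.
The cells are in series, so the same 1.033 mol of electrons passes through the second cell.
2 H₂O + 2 e⁻ → H₂ + 2 OH⁻ — 2 mol e⁻ per mol H₂, so n(H₂) = 1.033/2 = 0.5163 mol.
V = nRT/P = (0.5163 × 8.314 × 306) / (118 × 10³) = 0.0111 m³ = 11.1 L.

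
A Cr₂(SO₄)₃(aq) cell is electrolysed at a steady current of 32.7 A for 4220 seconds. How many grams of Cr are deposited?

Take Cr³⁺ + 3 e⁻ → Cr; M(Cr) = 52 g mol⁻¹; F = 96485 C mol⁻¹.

24.8 g

Q = I·t = 32.70 A × 4220.0 s = 138000 C.
n(e⁻) = Q/F = 138000 / 96485 = 1.430 mol.
Cr³⁺ + 3 e⁻ → Cr, so n(Cr) = n(e⁻)/3 = 0.4767 mol.
m = n·M = 0.4767 × 52 = 24.8 g.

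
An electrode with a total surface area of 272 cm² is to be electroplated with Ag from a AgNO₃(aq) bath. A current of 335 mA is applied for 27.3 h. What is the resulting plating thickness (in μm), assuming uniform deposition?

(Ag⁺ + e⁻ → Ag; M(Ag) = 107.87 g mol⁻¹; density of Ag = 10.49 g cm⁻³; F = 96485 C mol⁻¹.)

129 μm

Q = I·t = 0.3350 × 98280 = 32920 C; n(e⁻) = 0.3412 mol.
n(Ag) = n(e⁻)/1 = 0.3412 mol, so m = 0.3412 × 107.87 = 36.81 g.
Volume = m/ρ = 36.81 / 10.49 = 3.509 cm³.
Thickness = V/A = 3.509 / 272 = 0.0129 cm = 129 μm.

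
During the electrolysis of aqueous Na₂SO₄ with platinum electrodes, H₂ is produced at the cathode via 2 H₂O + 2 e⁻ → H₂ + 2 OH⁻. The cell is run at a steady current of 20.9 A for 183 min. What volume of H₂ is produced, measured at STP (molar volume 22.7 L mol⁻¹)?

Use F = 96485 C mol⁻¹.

27.0 L

Q = I·t = 20.90 A × 10980 s = 229500 C.
n(e⁻) = Q/F = 229500 / 96485 = 2.378 mol.
2 electrons are transferred per H₂ molecule, so n(H₂) = 2.378 / 2 = 1.189 mol.
V = n × V_m = 1.189 × 22.7 = 27.0 L.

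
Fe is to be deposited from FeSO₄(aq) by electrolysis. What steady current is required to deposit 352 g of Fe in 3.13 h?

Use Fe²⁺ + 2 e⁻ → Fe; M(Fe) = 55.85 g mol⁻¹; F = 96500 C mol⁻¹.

n(Fe) = 352 / 55.85 = 6.303 mol.
n(e⁻) = 2 × 6.303 = 12.61 mol.
Q = n(e⁻)·F = 12.61 × 96500 = 1216000 C.
I = Q/t = 1216000 / 11268 s = 108 A.

108 A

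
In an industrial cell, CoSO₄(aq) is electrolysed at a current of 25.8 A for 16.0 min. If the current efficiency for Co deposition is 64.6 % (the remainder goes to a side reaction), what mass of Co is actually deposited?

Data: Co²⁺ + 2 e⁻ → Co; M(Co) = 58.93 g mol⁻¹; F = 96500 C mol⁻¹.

Q = I·t = 25.80 × 960.00 = 24770 C.
n(e⁻) = 24770/96500 = 0.2567 mol; theoretically n(Co) = 0.2567/2 = 0.1283 mol, m_theo = 7.563 g.
At 64.6 % efficiency, m_actual = 0.646 × 7.563 = 4.89 g.

4.89 g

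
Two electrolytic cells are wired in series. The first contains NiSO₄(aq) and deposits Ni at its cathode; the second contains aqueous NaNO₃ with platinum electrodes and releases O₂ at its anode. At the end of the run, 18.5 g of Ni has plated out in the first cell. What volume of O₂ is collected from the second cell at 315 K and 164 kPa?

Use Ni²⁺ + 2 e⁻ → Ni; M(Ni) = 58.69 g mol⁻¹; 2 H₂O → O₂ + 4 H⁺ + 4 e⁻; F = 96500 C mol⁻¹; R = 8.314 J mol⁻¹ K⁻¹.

2.52 L

n(Ni) = 18.5 / 58.69 = 0.3152 mol, so n(e⁻) = 2 × 0.3152 = 0.6304 mol.
The cells are in series, so the same 0.6304 mol of electrons passes through the second cell.
2 H₂O → O₂ + 4 H⁺ + 4 e⁻ — 4 mol e⁻ per mol O₂, so n(O₂) = 0.6304/4 = 0.1576 mol.
V = nRT/P = (0.1576 × 8.314 × 315) / (164 × 10³) = 0.00252 m³ = 2.52 L.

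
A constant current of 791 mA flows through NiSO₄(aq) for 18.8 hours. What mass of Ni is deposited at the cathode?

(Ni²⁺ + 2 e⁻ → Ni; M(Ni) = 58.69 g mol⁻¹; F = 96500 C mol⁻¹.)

Q = I·t = 0.7910 A × 67680 s = 53530 C.
n(e⁻) = Q/F = 53530 / 96500 = 0.5548 mol.
Ni²⁺ + 2 e⁻ → Ni, so n(Ni) = n(e⁻)/2 = 0.2774 mol.
m = n·M = 0.2774 × 58.69 = 16.3 g.

16.3 g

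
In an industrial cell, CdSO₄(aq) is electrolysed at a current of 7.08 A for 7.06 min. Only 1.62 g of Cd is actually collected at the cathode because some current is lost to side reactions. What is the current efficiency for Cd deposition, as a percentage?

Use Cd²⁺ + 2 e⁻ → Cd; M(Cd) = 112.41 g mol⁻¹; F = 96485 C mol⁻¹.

92.7 %

Q = I·t = 7.080 × 423.60 = 2999 C; n(e⁻) = 2999/96485 = 0.03108 mol.
Theoretical n(Cd) = n(e⁻)/2 = 0.01554 mol, i.e. m_theo = 0.01554 × 112.41 = 1.747 g.
Efficiency = m_actual / m_theo = 1.62 / 1.747 = 92.7 %.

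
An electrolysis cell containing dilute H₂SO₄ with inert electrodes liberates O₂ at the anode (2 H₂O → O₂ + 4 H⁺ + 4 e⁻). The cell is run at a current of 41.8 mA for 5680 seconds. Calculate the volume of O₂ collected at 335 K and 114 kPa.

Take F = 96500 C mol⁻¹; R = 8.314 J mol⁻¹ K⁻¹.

Q = I·t = 0.04180 A × 5680.0 s = 237.4 C.
n(e⁻) = Q/F = 237.4 / 96500 = 0.002460 mol.
4 electrons are transferred per O₂ molecule, so n(O₂) = 0.002460 / 4 = 0.0006151 mol.
V = nRT/P = (0.0006151 × 8.314 × 335) / (114 × 10³ Pa) = 1.50 × 10⁻⁵ m³ = 0.0150 L.

0.0150 L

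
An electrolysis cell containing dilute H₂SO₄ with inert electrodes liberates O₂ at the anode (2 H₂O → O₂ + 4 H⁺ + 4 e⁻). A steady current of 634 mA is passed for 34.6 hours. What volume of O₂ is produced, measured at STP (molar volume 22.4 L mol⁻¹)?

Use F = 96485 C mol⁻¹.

Q = I·t = 0.6340 A × 124560 s = 78970 C.
n(e⁻) = Q/F = 78970 / 96485 = 0.8185 mol.
4 electrons are transferred per O₂ molecule, so n(O₂) = 0.8185 / 4 = 0.2046 mol.
V = n × V_m = 0.2046 × 22.4 = 4.58 L.

4.58 L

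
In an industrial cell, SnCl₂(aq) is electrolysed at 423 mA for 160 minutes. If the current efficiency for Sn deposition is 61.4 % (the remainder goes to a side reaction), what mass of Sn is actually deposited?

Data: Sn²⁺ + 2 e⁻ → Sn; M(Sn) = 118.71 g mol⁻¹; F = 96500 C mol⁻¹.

1.53 g

Q = I·t = 0.4230 × 9600.0 = 4061 C.
n(e⁻) = 4061/96500 = 0.04208 mol; theoretically n(Sn) = 0.04208/2 = 0.02104 mol, m_theo = 2.498 g.
At 61.4 % efficiency, m_actual = 0.614 × 2.498 = 1.53 g.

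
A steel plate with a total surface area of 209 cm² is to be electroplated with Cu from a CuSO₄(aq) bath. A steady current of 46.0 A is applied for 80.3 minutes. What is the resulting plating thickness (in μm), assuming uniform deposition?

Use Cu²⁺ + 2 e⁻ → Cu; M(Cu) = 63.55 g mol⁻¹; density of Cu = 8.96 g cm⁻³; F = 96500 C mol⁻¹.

Q = I·t = 46.00 × 4818.0 = 221600 C; n(e⁻) = 2.297 mol.
n(Cu) = n(e⁻)/2 = 1.148 mol, so m = 1.148 × 63.55 = 72.98 g.
Volume = m/ρ = 72.98 / 8.96 = 8.145 cm³.
Thickness = V/A = 8.145 / 209 = 0.0390 cm = 390 μm.

390 μm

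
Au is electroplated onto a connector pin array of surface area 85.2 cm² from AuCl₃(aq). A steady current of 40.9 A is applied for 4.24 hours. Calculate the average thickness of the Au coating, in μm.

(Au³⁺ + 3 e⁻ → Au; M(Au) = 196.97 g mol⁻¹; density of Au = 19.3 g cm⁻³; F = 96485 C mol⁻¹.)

Q = I·t = 40.90 × 15264 = 624300 C; n(e⁻) = 6.470 mol.
n(Au) = n(e⁻)/3 = 2.157 mol, so m = 2.157 × 196.97 = 424.8 g.
Volume = m/ρ = 424.8 / 19.3 = 22.01 cm³.
Thickness = V/A = 22.01 / 85.2 = 0.258 cm = 2580 μm.

2580 μm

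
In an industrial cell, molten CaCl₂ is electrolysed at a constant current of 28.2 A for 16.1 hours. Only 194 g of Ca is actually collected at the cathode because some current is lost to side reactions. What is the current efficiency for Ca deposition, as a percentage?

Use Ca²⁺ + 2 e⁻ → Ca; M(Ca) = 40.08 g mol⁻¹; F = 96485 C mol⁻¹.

57.1 %

Q = I·t = 28.20 × 57960 = 1634000 C; n(e⁻) = 1634000/96485 = 16.94 mol.
Theoretical n(Ca) = n(e⁻)/2 = 8.470 mol, i.e. m_theo = 8.470 × 40.08 = 339.5 g.
Efficiency = m_actual / m_theo = 194 / 339.5 = 57.1 %.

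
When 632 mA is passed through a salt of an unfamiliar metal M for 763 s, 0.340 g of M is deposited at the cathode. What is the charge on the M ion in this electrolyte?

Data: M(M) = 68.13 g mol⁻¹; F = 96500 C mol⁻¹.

Q = I·t = 0.6320 A × 763.00 s = 482.2 C, so n(e⁻) = 482.2/96500 = 0.004997 mol.
n(M) deposited = 0.340 / 68.13 = 0.004990 mol.
Electrons per atom = n(e⁻)/n(M) = 0.004997 / 0.004990 = 1.00 ≈ 1, so the ion is M⁺.

+1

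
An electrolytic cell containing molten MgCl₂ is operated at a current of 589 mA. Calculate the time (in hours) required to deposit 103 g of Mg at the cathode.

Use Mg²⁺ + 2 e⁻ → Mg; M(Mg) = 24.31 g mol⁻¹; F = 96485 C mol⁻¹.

n(Mg) = m/M = 103 / 24.31 = 4.237 mol.
Each Mg atom requires 2 electrons, so n(e⁻) = 2 × 4.237 = 8.474 mol.
Q = n(e⁻)·F = 8.474 × 96485 = 817600 C.
t = Q/I = 817600 / 0.5890 A = 1388000 s = 386 h.

386 h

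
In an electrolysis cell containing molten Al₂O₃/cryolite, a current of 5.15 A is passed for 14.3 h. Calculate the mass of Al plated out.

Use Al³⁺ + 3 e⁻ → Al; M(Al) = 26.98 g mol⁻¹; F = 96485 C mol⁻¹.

Q = I·t = 5.150 A × 51480 s = 265100 C.
n(e⁻) = Q/F = 265100 / 96485 = 2.748 mol.
Al³⁺ + 3 e⁻ → Al, so n(Al) = n(e⁻)/3 = 0.9159 mol.
m = n·M = 0.9159 × 26.98 = 24.7 g.

24.7 g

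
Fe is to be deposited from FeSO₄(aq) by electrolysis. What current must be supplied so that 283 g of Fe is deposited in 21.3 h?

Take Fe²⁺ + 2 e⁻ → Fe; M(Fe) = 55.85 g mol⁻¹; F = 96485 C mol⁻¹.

n(Fe) = 283 / 55.85 = 5.067 mol.
n(e⁻) = 2 × 5.067 = 10.13 mol.
Q = n(e⁻)·F = 10.13 × 96485 = 977800 C.
I = Q/t = 977800 / 76680 s = 12.8 A.

12.8 A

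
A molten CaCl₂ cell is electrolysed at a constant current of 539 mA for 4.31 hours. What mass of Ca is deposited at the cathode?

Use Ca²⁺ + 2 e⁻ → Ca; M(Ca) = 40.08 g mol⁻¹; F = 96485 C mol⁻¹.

Q = I·t = 0.5390 A × 15516 s = 8363 C.
n(e⁻) = Q/F = 8363 / 96485 = 0.08668 mol.
Ca²⁺ + 2 e⁻ → Ca, so n(Ca) = n(e⁻)/2 = 0.04334 mol.
m = n·M = 0.04334 × 40.08 = 1.74 g.

1.74 g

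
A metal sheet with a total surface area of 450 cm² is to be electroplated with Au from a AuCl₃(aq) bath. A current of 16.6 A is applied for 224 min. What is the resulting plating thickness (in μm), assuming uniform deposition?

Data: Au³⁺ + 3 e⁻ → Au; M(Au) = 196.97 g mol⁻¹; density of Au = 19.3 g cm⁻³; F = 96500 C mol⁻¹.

Q = I·t = 16.60 × 13440 = 223100 C; n(e⁻) = 2.312 mol.
n(Au) = n(e⁻)/3 = 0.7707 mol, so m = 0.7707 × 196.97 = 151.8 g.
Volume = m/ρ = 151.8 / 19.3 = 7.865 cm³.
Thickness = V/A = 7.865 / 450 = 0.0175 cm = 175 μm.

175 μm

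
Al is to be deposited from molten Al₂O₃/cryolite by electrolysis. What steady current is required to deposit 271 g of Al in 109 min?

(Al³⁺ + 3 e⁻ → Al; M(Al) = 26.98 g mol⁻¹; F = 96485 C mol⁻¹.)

445 A

n(Al) = 271 / 26.98 = 10.04 mol.
n(e⁻) = 3 × 10.04 = 30.13 mol.
Q = n(e⁻)·F = 30.13 × 96485 = 2907000 C.
I = Q/t = 2907000 / 6540.0 s = 445 A.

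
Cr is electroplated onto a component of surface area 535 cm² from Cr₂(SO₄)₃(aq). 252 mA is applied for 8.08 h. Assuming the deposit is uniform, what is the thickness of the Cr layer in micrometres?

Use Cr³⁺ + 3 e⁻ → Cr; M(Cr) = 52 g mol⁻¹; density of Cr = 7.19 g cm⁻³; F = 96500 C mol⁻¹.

Q = I·t = 0.2520 × 29088 = 7330 C; n(e⁻) = 0.07596 mol.
n(Cr) = n(e⁻)/3 = 0.02532 mol, so m = 0.02532 × 52 = 1.317 g.
Volume = m/ρ = 1.317 / 7.19 = 0.1831 cm³.
Thickness = V/A = 0.1831 / 535 = 3.42 × 10⁻⁴ cm = 3.42 μm.

3.42 μm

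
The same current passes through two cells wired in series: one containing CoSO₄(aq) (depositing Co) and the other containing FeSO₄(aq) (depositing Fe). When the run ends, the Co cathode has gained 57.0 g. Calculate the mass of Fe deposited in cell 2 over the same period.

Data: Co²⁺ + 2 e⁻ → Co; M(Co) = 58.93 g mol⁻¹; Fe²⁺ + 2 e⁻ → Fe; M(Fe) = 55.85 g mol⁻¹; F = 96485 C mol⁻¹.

54.0 g

n(Co) = 57.0 / 58.93 = 0.9672 mol.
Since Co²⁺ + 2 e⁻ → Co, n(e⁻) passed = 2 × 0.9672 = 1.934 mol.
Cells in series carry the same charge, so the same 1.934 mol of electrons passes through cell 2.
Fe²⁺ + 2 e⁻ → Fe, so n(Fe) = 1.934 / 2 = 0.9672 mol.
m(Fe) = 0.9672 × 55.85 = 54.0 g.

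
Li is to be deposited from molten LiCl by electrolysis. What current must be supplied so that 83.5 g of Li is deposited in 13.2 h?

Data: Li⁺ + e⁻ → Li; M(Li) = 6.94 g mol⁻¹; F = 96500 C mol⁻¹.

n(Li) = 83.5 / 6.94 = 12.03 mol.
n(e⁻) = 1 × 12.03 = 12.03 mol.
Q = n(e⁻)·F = 12.03 × 96500 = 1161000 C.
I = Q/t = 1161000 / 47520 s = 24.4 A.

24.4 A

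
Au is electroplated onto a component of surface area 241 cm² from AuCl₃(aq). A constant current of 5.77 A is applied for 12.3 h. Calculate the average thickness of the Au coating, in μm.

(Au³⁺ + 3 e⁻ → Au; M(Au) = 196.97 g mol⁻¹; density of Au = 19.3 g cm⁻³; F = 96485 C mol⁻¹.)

Q = I·t = 5.770 × 44280 = 255500 C; n(e⁻) = 2.648 mol.
n(Au) = n(e⁻)/3 = 0.8827 mol, so m = 0.8827 × 196.97 = 173.9 g.
Volume = m/ρ = 173.9 / 19.3 = 9.008 cm³.
Thickness = V/A = 9.008 / 241 = 0.0374 cm = 374 μm.

374 μm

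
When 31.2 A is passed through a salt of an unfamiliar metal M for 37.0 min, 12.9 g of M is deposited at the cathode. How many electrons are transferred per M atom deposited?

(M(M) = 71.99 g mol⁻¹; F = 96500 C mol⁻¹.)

Q = I·t = 31.20 A × 2220.0 s = 69260 C, so n(e⁻) = 69260/96500 = 0.7178 mol.
n(M) deposited = 12.9 / 71.99 = 0.1792 mol.
Electrons per atom = n(e⁻)/n(M) = 0.7178 / 0.1792 = 4.01 ≈ 4, so the ion is M⁴⁺.

4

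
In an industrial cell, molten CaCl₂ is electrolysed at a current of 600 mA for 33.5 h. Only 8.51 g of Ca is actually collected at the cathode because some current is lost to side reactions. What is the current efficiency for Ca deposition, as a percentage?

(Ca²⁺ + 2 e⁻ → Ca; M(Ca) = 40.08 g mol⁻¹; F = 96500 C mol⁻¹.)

56.6 %

Q = I·t = 0.6000 × 120600 = 72360 C; n(e⁻) = 72360/96500 = 0.7498 mol.
Theoretical n(Ca) = n(e⁻)/2 = 0.3749 mol, i.e. m_theo = 0.3749 × 40.08 = 15.03 g.
Efficiency = m_actual / m_theo = 8.51 / 15.03 = 56.6 %.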